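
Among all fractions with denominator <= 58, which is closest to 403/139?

29/10

Expand x = 403/139 as a continued fraction with the Euclidean algorithm:
  403 = 2*139 + 125, so a_0 = 2.
  139 = 1*125 + 14, so a_1 = 1.
  125 = 8*14 + 13, so a_2 = 8.
  14 = 1*13 + 1, so a_3 = 1.
  13 = 13*1 + 0, so a_4 = 13.
so x = [2; 1, 8, 1, 13].
Convergents (p_i = a_i*p_{i-1} + p_{i-2}, q_i = a_i*q_{i-1} + q_{i-2} with p_{-2}=0, p_{-1}=1, q_{-2}=1, q_{-1}=0), until the denominator exceeds 58:
  i=0: a_0=2, p_0 = 2*1 + 0 = 2, q_0 = 2*0 + 1 = 1.
  i=1: a_1=1, p_1 = 1*2 + 1 = 3, q_1 = 1*1 + 0 = 1.
  i=2: a_2=8, p_2 = 8*3 + 2 = 26, q_2 = 8*1 + 1 = 9.
  i=3: a_3=1, p_3 = 1*26 + 3 = 29, q_3 = 1*9 + 1 = 10.
  i=4: a_4=13, p_4 = 13*29 + 26 = 403, q_4 = 13*10 + 9 = 139.
q_4 = 139 > 58, so the last convergent with denominator <= 58 is p_3/q_3 = 29/10.
The closest fraction with denominator <= 58 is either p_3/q_3 or the intermediate fraction (k*p_3 + p_2)/(k*q_3 + q_2) with the largest k >= 1 whose denominator stays <= 58; these approach x as k grows, and every other convergent or intermediate fraction in range is farther away.
Largest k: floor((58 - q_2)/q_3) = floor((58 - 9)/10) = 4.
That gives (4*29 + 26)/(4*10 + 9) = 142/49.
Compare the errors: |x - 29/10| = |403*10 - 29*139|/(139*10) = 1/1390, and |x - 142/49| = |403*49 - 142*139|/(139*49) = 9/6811.
Cross-multiplying, 1*6811 = 6811 < 12510 = 9*1390, so 1/1390 is smaller: the convergent 29/10 is closer to x than 142/49.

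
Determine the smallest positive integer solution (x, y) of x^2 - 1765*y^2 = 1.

First expand sqrt(1765) as a continued fraction. With x_i = (sqrt(1765) + m_i)/d_i and (m_0, d_0) = (0, 1): a_0 = floor(sqrt(1765)) = 42, since 42^2 = 1764 <= 1765 < 1849 = 43^2.
Iterate m_{i+1} = d_i*a_i - m_i, d_{i+1} = (1765 - m_{i+1}^2)/d_i, a_{i+1} = floor((a_0 + m_{i+1})/d_{i+1}):
  m_1 = 1*42 - 0 = 42, d_1 = (1765 - 42^2)/1 = 1/1 = 1, a_1 = floor((42 + 42)/1) = 84.
  m_2 = 1*84 - 42 = 42, d_2 = (1765 - 42^2)/1 = 1/1 = 1: (m_2, d_2) = (m_1, d_1) = (42, 1), so from here the quotient a_1 repeats; the period length is 1.
So sqrt(1765) = [42; (84)] with period length k = 1.
k is odd, so (p_{k-1}, q_{k-1}) only solves x^2 - 1765y^2 = -1 and the fundamental solution of x^2 - 1765y^2 = 1 is (p_{2k-1}, q_{2k-1}) = (p_1, q_1); compute convergents through index 1, running through the period twice.
Convergents (p_i = a_i*p_{i-1} + p_{i-2}, q_i = a_i*q_{i-1} + q_{i-2} with p_{-2}=0, p_{-1}=1, q_{-2}=1, q_{-1}=0):
  i=0: a_0=42, p_0 = 42*1 + 0 = 42, q_0 = 42*0 + 1 = 1.
  i=1: a_1=84, p_1 = 84*42 + 1 = 3529, q_1 = 84*1 + 0 = 84.
Indeed p_0^2 - 1765*q_0^2 = 1764 - 1765 = -1, not +1.
Check: 3529^2 - 1765*84^2 = 12453841 - 12453840 = 1, so (x, y) = (3529, 84) solves the equation, and by the theorem it is the least positive solution.

(x, y) = (3529, 84)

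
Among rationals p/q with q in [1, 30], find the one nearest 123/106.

Expand x = 123/106 as a continued fraction with the Euclidean algorithm:
  123 = 1*106 + 17, so a_0 = 1.
  106 = 6*17 + 4, so a_1 = 6.
  17 = 4*4 + 1, so a_2 = 4.
  4 = 4*1 + 0, so a_3 = 4.
so x = [1; 6, 4, 4].
Convergents (p_i = a_i*p_{i-1} + p_{i-2}, q_i = a_i*q_{i-1} + q_{i-2} with p_{-2}=0, p_{-1}=1, q_{-2}=1, q_{-1}=0), until the denominator exceeds 30:
  i=0: a_0=1, p_0 = 1*1 + 0 = 1, q_0 = 1*0 + 1 = 1.
  i=1: a_1=6, p_1 = 6*1 + 1 = 7, q_1 = 6*1 + 0 = 6.
  i=2: a_2=4, p_2 = 4*7 + 1 = 29, q_2 = 4*6 + 1 = 25.
  i=3: a_3=4, p_3 = 4*29 + 7 = 123, q_3 = 4*25 + 6 = 106.
q_3 = 106 > 30, so the last convergent with denominator <= 30 is p_2/q_2 = 29/25.
The closest fraction with denominator <= 30 is either p_2/q_2 or the intermediate fraction (k*p_2 + p_1)/(k*q_2 + q_1) with the largest k >= 1 whose denominator stays <= 30; these approach x as k grows, and every other convergent or intermediate fraction in range is farther away.
Largest k: floor((30 - q_1)/q_2) = floor((30 - 6)/25) = 0.
Since k = 0, no intermediate fraction beyond p_2/q_2 has denominator <= 30, so the convergent 29/25 is the closest (its error is |123*25 - 29*106|/(106*25) = 1/2650).

29/25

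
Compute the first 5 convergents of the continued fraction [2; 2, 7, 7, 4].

2/1, 5/2, 37/15, 264/107, 1093/443

Using the convergent recurrence p_i = a_i*p_{i-1} + p_{i-2}, q_i = a_i*q_{i-1} + q_{i-2} with p_{-2}=0, p_{-1}=1, q_{-2}=1, q_{-1}=0:
  i=0: a_0=2, p_0 = 2*1 + 0 = 2, q_0 = 2*0 + 1 = 1.
  i=1: a_1=2, p_1 = 2*2 + 1 = 5, q_1 = 2*1 + 0 = 2.
  i=2: a_2=7, p_2 = 7*5 + 2 = 37, q_2 = 7*2 + 1 = 15.
  i=3: a_3=7, p_3 = 7*37 + 5 = 264, q_3 = 7*15 + 2 = 107.
  i=4: a_4=4, p_4 = 4*264 + 37 = 1093, q_4 = 4*107 + 15 = 443.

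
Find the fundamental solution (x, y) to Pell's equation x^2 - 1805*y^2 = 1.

(x, y) = (2889, 68)

First expand sqrt(1805) as a continued fraction. With x_i = (sqrt(1805) + m_i)/d_i and (m_0, d_0) = (0, 1): a_0 = floor(sqrt(1805)) = 42, since 42^2 = 1764 <= 1805 < 1849 = 43^2.
Iterate m_{i+1} = d_i*a_i - m_i, d_{i+1} = (1805 - m_{i+1}^2)/d_i, a_{i+1} = floor((a_0 + m_{i+1})/d_{i+1}):
  m_1 = 1*42 - 0 = 42, d_1 = (1805 - 42^2)/1 = 41/1 = 41, a_1 = floor((42 + 42)/41) = 2.
  m_2 = 41*2 - 42 = 40, d_2 = (1805 - 40^2)/41 = 205/41 = 5, a_2 = floor((42 + 40)/5) = 16.
  m_3 = 5*16 - 40 = 40, d_3 = (1805 - 40^2)/5 = 205/5 = 41, a_3 = floor((42 + 40)/41) = 2.
  m_4 = 41*2 - 40 = 42, d_4 = (1805 - 42^2)/41 = 41/41 = 1, a_4 = floor((42 + 42)/1) = 84.
  m_5 = 1*84 - 42 = 42, d_5 = (1805 - 42^2)/1 = 41/1 = 41: (m_5, d_5) = (m_1, d_1) = (42, 41), so from here the quotients repeat a_1, ..., a_4; the period length is 4.
So sqrt(1805) = [42; (2, 16, 2, 84)] with period length k = 4.
k is even, so the fundamental solution of x^2 - 1805y^2 = 1 is (p_{k-1}, q_{k-1}) = (p_3, q_3); compute convergents through index 3.
Convergents (p_i = a_i*p_{i-1} + p_{i-2}, q_i = a_i*q_{i-1} + q_{i-2} with p_{-2}=0, p_{-1}=1, q_{-2}=1, q_{-1}=0):
  i=0: a_0=42, p_0 = 42*1 + 0 = 42, q_0 = 42*0 + 1 = 1.
  i=1: a_1=2, p_1 = 2*42 + 1 = 85, q_1 = 2*1 + 0 = 2.
  i=2: a_2=16, p_2 = 16*85 + 42 = 1402, q_2 = 16*2 + 1 = 33.
  i=3: a_3=2, p_3 = 2*1402 + 85 = 2889, q_3 = 2*33 + 2 = 68.
Check: 2889^2 - 1805*68^2 = 8346321 - 8346320 = 1, so (x, y) = (2889, 68) solves the equation, and by the theorem it is the least positive solution.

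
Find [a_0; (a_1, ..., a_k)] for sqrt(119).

[10; (1, 9, 1, 20)]

Write x_i = (sqrt(119) + m_i)/d_i with (m_0, d_0) = (0, 1). a_0 = floor(sqrt(119)) = 10, since 10^2 = 100 <= 119 < 121 = 11^2.
Iterate m_{i+1} = d_i*a_i - m_i, d_{i+1} = (119 - m_{i+1}^2)/d_i, a_{i+1} = floor((a_0 + m_{i+1})/d_{i+1}):
  m_1 = 1*10 - 0 = 10, d_1 = (119 - 10^2)/1 = 19/1 = 19, a_1 = floor((10 + 10)/19) = 1.
  m_2 = 19*1 - 10 = 9, d_2 = (119 - 9^2)/19 = 38/19 = 2, a_2 = floor((10 + 9)/2) = 9.
  m_3 = 2*9 - 9 = 9, d_3 = (119 - 9^2)/2 = 38/2 = 19, a_3 = floor((10 + 9)/19) = 1.
  m_4 = 19*1 - 9 = 10, d_4 = (119 - 10^2)/19 = 19/19 = 1, a_4 = floor((10 + 10)/1) = 20.
  m_5 = 1*20 - 10 = 10, d_5 = (119 - 10^2)/1 = 19/1 = 19: (m_5, d_5) = (m_1, d_1) = (10, 19), so from here the quotients repeat a_1, ..., a_4; the period length is 4.
Hence the expansion of sqrt(119) is a_0 = 10 followed by the repeating block 1, 9, 1, 20 (period 4).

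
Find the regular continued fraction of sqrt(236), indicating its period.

Write x_i = (sqrt(236) + m_i)/d_i with (m_0, d_0) = (0, 1). a_0 = floor(sqrt(236)) = 15, since 15^2 = 225 <= 236 < 256 = 16^2.
Iterate m_{i+1} = d_i*a_i - m_i, d_{i+1} = (236 - m_{i+1}^2)/d_i, a_{i+1} = floor((a_0 + m_{i+1})/d_{i+1}):
  m_1 = 1*15 - 0 = 15, d_1 = (236 - 15^2)/1 = 11/1 = 11, a_1 = floor((15 + 15)/11) = 2.
  m_2 = 11*2 - 15 = 7, d_2 = (236 - 7^2)/11 = 187/11 = 17, a_2 = floor((15 + 7)/17) = 1.
  m_3 = 17*1 - 7 = 10, d_3 = (236 - 10^2)/17 = 136/17 = 8, a_3 = floor((15 + 10)/8) = 3.
  m_4 = 8*3 - 10 = 14, d_4 = (236 - 14^2)/8 = 40/8 = 5, a_4 = floor((15 + 14)/5) = 5.
  m_5 = 5*5 - 14 = 11, d_5 = (236 - 11^2)/5 = 115/5 = 23, a_5 = floor((15 + 11)/23) = 1.
  m_6 = 23*1 - 11 = 12, d_6 = (236 - 12^2)/23 = 92/23 = 4, a_6 = floor((15 + 12)/4) = 6.
  m_7 = 4*6 - 12 = 12, d_7 = (236 - 12^2)/4 = 92/4 = 23, a_7 = floor((15 + 12)/23) = 1.
  m_8 = 23*1 - 12 = 11, d_8 = (236 - 11^2)/23 = 115/23 = 5, a_8 = floor((15 + 11)/5) = 5.
  m_9 = 5*5 - 11 = 14, d_9 = (236 - 14^2)/5 = 40/5 = 8, a_9 = floor((15 + 14)/8) = 3.
  m_10 = 8*3 - 14 = 10, d_10 = (236 - 10^2)/8 = 136/8 = 17, a_10 = floor((15 + 10)/17) = 1.
  m_11 = 17*1 - 10 = 7, d_11 = (236 - 7^2)/17 = 187/17 = 11, a_11 = floor((15 + 7)/11) = 2.
  m_12 = 11*2 - 7 = 15, d_12 = (236 - 15^2)/11 = 11/11 = 1, a_12 = floor((15 + 15)/1) = 30.
  m_13 = 1*30 - 15 = 15, d_13 = (236 - 15^2)/1 = 11/1 = 11: (m_13, d_13) = (m_1, d_1) = (15, 11), so from here the quotients repeat a_1, ..., a_12; the period length is 12.
Hence the expansion of sqrt(236) is a_0 = 15 followed by the repeating block 2, 1, 3, 5, 1, 6, 1, 5, 3, 1, 2, 30 (period 12).

[15; (2, 1, 3, 5, 1, 6, 1, 5, 3, 1, 2, 30)]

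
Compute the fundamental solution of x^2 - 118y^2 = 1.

First expand sqrt(118) as a continued fraction. With x_i = (sqrt(118) + m_i)/d_i and (m_0, d_0) = (0, 1): a_0 = floor(sqrt(118)) = 10, since 10^2 = 100 <= 118 < 121 = 11^2.
Iterate m_{i+1} = d_i*a_i - m_i, d_{i+1} = (118 - m_{i+1}^2)/d_i, a_{i+1} = floor((a_0 + m_{i+1})/d_{i+1}):
  m_1 = 1*10 - 0 = 10, d_1 = (118 - 10^2)/1 = 18/1 = 18, a_1 = floor((10 + 10)/18) = 1.
  m_2 = 18*1 - 10 = 8, d_2 = (118 - 8^2)/18 = 54/18 = 3, a_2 = floor((10 + 8)/3) = 6.
  m_3 = 3*6 - 8 = 10, d_3 = (118 - 10^2)/3 = 18/3 = 6, a_3 = floor((10 + 10)/6) = 3.
  m_4 = 6*3 - 10 = 8, d_4 = (118 - 8^2)/6 = 54/6 = 9, a_4 = floor((10 + 8)/9) = 2.
  m_5 = 9*2 - 8 = 10, d_5 = (118 - 10^2)/9 = 18/9 = 2, a_5 = floor((10 + 10)/2) = 10.
  m_6 = 2*10 - 10 = 10, d_6 = (118 - 10^2)/2 = 18/2 = 9, a_6 = floor((10 + 10)/9) = 2.
  m_7 = 9*2 - 10 = 8, d_7 = (118 - 8^2)/9 = 54/9 = 6, a_7 = floor((10 + 8)/6) = 3.
  m_8 = 6*3 - 8 = 10, d_8 = (118 - 10^2)/6 = 18/6 = 3, a_8 = floor((10 + 10)/3) = 6.
  m_9 = 3*6 - 10 = 8, d_9 = (118 - 8^2)/3 = 54/3 = 18, a_9 = floor((10 + 8)/18) = 1.
  m_10 = 18*1 - 8 = 10, d_10 = (118 - 10^2)/18 = 18/18 = 1, a_10 = floor((10 + 10)/1) = 20.
  m_11 = 1*20 - 10 = 10, d_11 = (118 - 10^2)/1 = 18/1 = 18: (m_11, d_11) = (m_1, d_1) = (10, 18), so from here the quotients repeat a_1, ..., a_10; the period length is 10.
So sqrt(118) = [10; (1, 6, 3, 2, 10, 2, 3, 6, 1, 20)] with period length k = 10.
k is even, so the fundamental solution of x^2 - 118y^2 = 1 is (p_{k-1}, q_{k-1}) = (p_9, q_9); compute convergents through index 9.
Convergents (p_i = a_i*p_{i-1} + p_{i-2}, q_i = a_i*q_{i-1} + q_{i-2} with p_{-2}=0, p_{-1}=1, q_{-2}=1, q_{-1}=0):
  i=0: a_0=10, p_0 = 10*1 + 0 = 10, q_0 = 10*0 + 1 = 1.
  i=1: a_1=1, p_1 = 1*10 + 1 = 11, q_1 = 1*1 + 0 = 1.
  i=2: a_2=6, p_2 = 6*11 + 10 = 76, q_2 = 6*1 + 1 = 7.
  i=3: a_3=3, p_3 = 3*76 + 11 = 239, q_3 = 3*7 + 1 = 22.
  i=4: a_4=2, p_4 = 2*239 + 76 = 554, q_4 = 2*22 + 7 = 51.
  i=5: a_5=10, p_5 = 10*554 + 239 = 5779, q_5 = 10*51 + 22 = 532.
  i=6: a_6=2, p_6 = 2*5779 + 554 = 12112, q_6 = 2*532 + 51 = 1115.
  i=7: a_7=3, p_7 = 3*12112 + 5779 = 42115, q_7 = 3*1115 + 532 = 3877.
  i=8: a_8=6, p_8 = 6*42115 + 12112 = 264802, q_8 = 6*3877 + 1115 = 24377.
  i=9: a_9=1, p_9 = 1*264802 + 42115 = 306917, q_9 = 1*24377 + 3877 = 28254.
Check: 306917^2 - 118*28254^2 = 94198044889 - 94198044888 = 1, so (x, y) = (306917, 28254) solves the equation, and by the theorem it is the least positive solution.

(x, y) = (306917, 28254)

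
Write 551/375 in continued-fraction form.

[1; 2, 7, 1, 1, 1, 7]

Run the Euclidean algorithm on 551 and 375; the successive quotients are the partial quotients a_0, a_1, ... (each step inverts the fractional part left over by the previous one):
  551 = 1*375 + 176, so a_0 = 1.
  375 = 2*176 + 23, so a_1 = 2.
  176 = 7*23 + 15, so a_2 = 7.
  23 = 1*15 + 8, so a_3 = 1.
  15 = 1*8 + 7, so a_4 = 1.
  8 = 1*7 + 1, so a_5 = 1.
  7 = 7*1 + 0, so a_6 = 7.
The remainder reaches 0 after 7 divisions, so the expansion has 7 partial quotients, read off in order.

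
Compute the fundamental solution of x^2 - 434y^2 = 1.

(x, y) = (125, 6)

First expand sqrt(434) as a continued fraction. With x_i = (sqrt(434) + m_i)/d_i and (m_0, d_0) = (0, 1): a_0 = floor(sqrt(434)) = 20, since 20^2 = 400 <= 434 < 441 = 21^2.
Iterate m_{i+1} = d_i*a_i - m_i, d_{i+1} = (434 - m_{i+1}^2)/d_i, a_{i+1} = floor((a_0 + m_{i+1})/d_{i+1}):
  m_1 = 1*20 - 0 = 20, d_1 = (434 - 20^2)/1 = 34/1 = 34, a_1 = floor((20 + 20)/34) = 1.
  m_2 = 34*1 - 20 = 14, d_2 = (434 - 14^2)/34 = 238/34 = 7, a_2 = floor((20 + 14)/7) = 4.
  m_3 = 7*4 - 14 = 14, d_3 = (434 - 14^2)/7 = 238/7 = 34, a_3 = floor((20 + 14)/34) = 1.
  m_4 = 34*1 - 14 = 20, d_4 = (434 - 20^2)/34 = 34/34 = 1, a_4 = floor((20 + 20)/1) = 40.
  m_5 = 1*40 - 20 = 20, d_5 = (434 - 20^2)/1 = 34/1 = 34: (m_5, d_5) = (m_1, d_1) = (20, 34), so from here the quotients repeat a_1, ..., a_4; the period length is 4.
So sqrt(434) = [20; (1, 4, 1, 40)] with period length k = 4.
k is even, so the fundamental solution of x^2 - 434y^2 = 1 is (p_{k-1}, q_{k-1}) = (p_3, q_3); compute convergents through index 3.
Convergents (p_i = a_i*p_{i-1} + p_{i-2}, q_i = a_i*q_{i-1} + q_{i-2} with p_{-2}=0, p_{-1}=1, q_{-2}=1, q_{-1}=0):
  i=0: a_0=20, p_0 = 20*1 + 0 = 20, q_0 = 20*0 + 1 = 1.
  i=1: a_1=1, p_1 = 1*20 + 1 = 21, q_1 = 1*1 + 0 = 1.
  i=2: a_2=4, p_2 = 4*21 + 20 = 104, q_2 = 4*1 + 1 = 5.
  i=3: a_3=1, p_3 = 1*104 + 21 = 125, q_3 = 1*5 + 1 = 6.
Check: 125^2 - 434*6^2 = 15625 - 15624 = 1, so (x, y) = (125, 6) solves the equation, and by the theorem it is the least positive solution.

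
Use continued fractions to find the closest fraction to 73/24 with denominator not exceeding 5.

Expand x = 73/24 as a continued fraction with the Euclidean algorithm:
  73 = 3*24 + 1, so a_0 = 3.
  24 = 24*1 + 0, so a_1 = 24.
so x = [3; 24].
Convergents (p_i = a_i*p_{i-1} + p_{i-2}, q_i = a_i*q_{i-1} + q_{i-2} with p_{-2}=0, p_{-1}=1, q_{-2}=1, q_{-1}=0), until the denominator exceeds 5:
  i=0: a_0=3, p_0 = 3*1 + 0 = 3, q_0 = 3*0 + 1 = 1.
  i=1: a_1=24, p_1 = 24*3 + 1 = 73, q_1 = 24*1 + 0 = 24.
q_1 = 24 > 5, so the last convergent with denominator <= 5 is p_0/q_0 = 3/1.
The closest fraction with denominator <= 5 is either p_0/q_0 or the intermediate fraction (k*p_0 + p_{-1})/(k*q_0 + q_{-1}) with the largest k >= 1 whose denominator stays <= 5; these approach x as k grows, and every other convergent or intermediate fraction in range is farther away.
Largest k: floor((5 - q_{-1})/q_0) = floor((5 - 0)/1) = 5 (using the seeds p_{-1} = 1, q_{-1} = 0).
That gives (5*3 + 1)/(5*1 + 0) = 16/5.
Compare the errors: |x - 3/1| = |73*1 - 3*24|/(24*1) = 1/24, and |x - 16/5| = |73*5 - 16*24|/(24*5) = 19/120.
Cross-multiplying, 1*120 = 120 < 456 = 19*24, so 1/24 is smaller: the convergent 3/1 is closer to x than 16/5.

3/1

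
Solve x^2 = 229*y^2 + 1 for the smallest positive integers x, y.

(x, y) = (5848201, 386460)

First expand sqrt(229) as a continued fraction. With x_i = (sqrt(229) + m_i)/d_i and (m_0, d_0) = (0, 1): a_0 = floor(sqrt(229)) = 15, since 15^2 = 225 <= 229 < 256 = 16^2.
Iterate m_{i+1} = d_i*a_i - m_i, d_{i+1} = (229 - m_{i+1}^2)/d_i, a_{i+1} = floor((a_0 + m_{i+1})/d_{i+1}):
  m_1 = 1*15 - 0 = 15, d_1 = (229 - 15^2)/1 = 4/1 = 4, a_1 = floor((15 + 15)/4) = 7.
  m_2 = 4*7 - 15 = 13, d_2 = (229 - 13^2)/4 = 60/4 = 15, a_2 = floor((15 + 13)/15) = 1.
  m_3 = 15*1 - 13 = 2, d_3 = (229 - 2^2)/15 = 225/15 = 15, a_3 = floor((15 + 2)/15) = 1.
  m_4 = 15*1 - 2 = 13, d_4 = (229 - 13^2)/15 = 60/15 = 4, a_4 = floor((15 + 13)/4) = 7.
  m_5 = 4*7 - 13 = 15, d_5 = (229 - 15^2)/4 = 4/4 = 1, a_5 = floor((15 + 15)/1) = 30.
  m_6 = 1*30 - 15 = 15, d_6 = (229 - 15^2)/1 = 4/1 = 4: (m_6, d_6) = (m_1, d_1) = (15, 4), so from here the quotients repeat a_1, ..., a_5; the period length is 5.
So sqrt(229) = [15; (7, 1, 1, 7, 30)] with period length k = 5.
k is odd, so (p_{k-1}, q_{k-1}) only solves x^2 - 229y^2 = -1 and the fundamental solution of x^2 - 229y^2 = 1 is (p_{2k-1}, q_{2k-1}) = (p_9, q_9); compute convergents through index 9, running through the period twice.
Convergents (p_i = a_i*p_{i-1} + p_{i-2}, q_i = a_i*q_{i-1} + q_{i-2} with p_{-2}=0, p_{-1}=1, q_{-2}=1, q_{-1}=0):
  i=0: a_0=15, p_0 = 15*1 + 0 = 15, q_0 = 15*0 + 1 = 1.
  i=1: a_1=7, p_1 = 7*15 + 1 = 106, q_1 = 7*1 + 0 = 7.
  i=2: a_2=1, p_2 = 1*106 + 15 = 121, q_2 = 1*7 + 1 = 8.
  i=3: a_3=1, p_3 = 1*121 + 106 = 227, q_3 = 1*8 + 7 = 15.
  i=4: a_4=7, p_4 = 7*227 + 121 = 1710, q_4 = 7*15 + 8 = 113.
  i=5: a_5=30, p_5 = 30*1710 + 227 = 51527, q_5 = 30*113 + 15 = 3405.
  i=6: a_6=7, p_6 = 7*51527 + 1710 = 362399, q_6 = 7*3405 + 113 = 23948.
  i=7: a_7=1, p_7 = 1*362399 + 51527 = 413926, q_7 = 1*23948 + 3405 = 27353.
  i=8: a_8=1, p_8 = 1*413926 + 362399 = 776325, q_8 = 1*27353 + 23948 = 51301.
  i=9: a_9=7, p_9 = 7*776325 + 413926 = 5848201, q_9 = 7*51301 + 27353 = 386460.
Indeed p_4^2 - 229*q_4^2 = 2924100 - 2924101 = -1, not +1.
Check: 5848201^2 - 229*386460^2 = 34201454936401 - 34201454936400 = 1, so (x, y) = (5848201, 386460) solves the equation, and by the theorem it is the least positive solution.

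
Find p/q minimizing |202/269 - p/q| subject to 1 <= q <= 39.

3/4

Expand x = 202/269 as a continued fraction with the Euclidean algorithm:
  202 = 0*269 + 202, so a_0 = 0.
  269 = 1*202 + 67, so a_1 = 1.
  202 = 3*67 + 1, so a_2 = 3.
  67 = 67*1 + 0, so a_3 = 67.
so x = [0; 1, 3, 67].
Convergents (p_i = a_i*p_{i-1} + p_{i-2}, q_i = a_i*q_{i-1} + q_{i-2} with p_{-2}=0, p_{-1}=1, q_{-2}=1, q_{-1}=0), until the denominator exceeds 39:
  i=0: a_0=0, p_0 = 0*1 + 0 = 0, q_0 = 0*0 + 1 = 1.
  i=1: a_1=1, p_1 = 1*0 + 1 = 1, q_1 = 1*1 + 0 = 1.
  i=2: a_2=3, p_2 = 3*1 + 0 = 3, q_2 = 3*1 + 1 = 4.
  i=3: a_3=67, p_3 = 67*3 + 1 = 202, q_3 = 67*4 + 1 = 269.
q_3 = 269 > 39, so the last convergent with denominator <= 39 is p_2/q_2 = 3/4.
The closest fraction with denominator <= 39 is either p_2/q_2 or the intermediate fraction (k*p_2 + p_1)/(k*q_2 + q_1) with the largest k >= 1 whose denominator stays <= 39; these approach x as k grows, and every other convergent or intermediate fraction in range is farther away.
Largest k: floor((39 - q_1)/q_2) = floor((39 - 1)/4) = 9.
That gives (9*3 + 1)/(9*4 + 1) = 28/37.
Compare the errors: |x - 3/4| = |202*4 - 3*269|/(269*4) = 1/1076, and |x - 28/37| = |202*37 - 28*269|/(269*37) = 58/9953.
Cross-multiplying, 1*9953 = 9953 < 62408 = 58*1076, so 1/1076 is smaller: the convergent 3/4 is closer to x than 28/37.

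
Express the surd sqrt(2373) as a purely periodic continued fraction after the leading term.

Write x_i = (sqrt(2373) + m_i)/d_i with (m_0, d_0) = (0, 1). a_0 = floor(sqrt(2373)) = 48, since 48^2 = 2304 <= 2373 < 2401 = 49^2.
Iterate m_{i+1} = d_i*a_i - m_i, d_{i+1} = (2373 - m_{i+1}^2)/d_i, a_{i+1} = floor((a_0 + m_{i+1})/d_{i+1}):
  m_1 = 1*48 - 0 = 48, d_1 = (2373 - 48^2)/1 = 69/1 = 69, a_1 = floor((48 + 48)/69) = 1.
  m_2 = 69*1 - 48 = 21, d_2 = (2373 - 21^2)/69 = 1932/69 = 28, a_2 = floor((48 + 21)/28) = 2.
  m_3 = 28*2 - 21 = 35, d_3 = (2373 - 35^2)/28 = 1148/28 = 41, a_3 = floor((48 + 35)/41) = 2.
  m_4 = 41*2 - 35 = 47, d_4 = (2373 - 47^2)/41 = 164/41 = 4, a_4 = floor((48 + 47)/4) = 23.
  m_5 = 4*23 - 47 = 45, d_5 = (2373 - 45^2)/4 = 348/4 = 87, a_5 = floor((48 + 45)/87) = 1.
  m_6 = 87*1 - 45 = 42, d_6 = (2373 - 42^2)/87 = 609/87 = 7, a_6 = floor((48 + 42)/7) = 12.
  m_7 = 7*12 - 42 = 42, d_7 = (2373 - 42^2)/7 = 609/7 = 87, a_7 = floor((48 + 42)/87) = 1.
  m_8 = 87*1 - 42 = 45, d_8 = (2373 - 45^2)/87 = 348/87 = 4, a_8 = floor((48 + 45)/4) = 23.
  m_9 = 4*23 - 45 = 47, d_9 = (2373 - 47^2)/4 = 164/4 = 41, a_9 = floor((48 + 47)/41) = 2.
  m_10 = 41*2 - 47 = 35, d_10 = (2373 - 35^2)/41 = 1148/41 = 28, a_10 = floor((48 + 35)/28) = 2.
  m_11 = 28*2 - 35 = 21, d_11 = (2373 - 21^2)/28 = 1932/28 = 69, a_11 = floor((48 + 21)/69) = 1.
  m_12 = 69*1 - 21 = 48, d_12 = (2373 - 48^2)/69 = 69/69 = 1, a_12 = floor((48 + 48)/1) = 96.
  m_13 = 1*96 - 48 = 48, d_13 = (2373 - 48^2)/1 = 69/1 = 69: (m_13, d_13) = (m_1, d_1) = (48, 69), so from here the quotients repeat a_1, ..., a_12; the period length is 12.
Hence the expansion of sqrt(2373) is a_0 = 48 followed by the repeating block 1, 2, 2, 23, 1, 12, 1, 23, 2, 2, 1, 96 (period 12).

[48; (1, 2, 2, 23, 1, 12, 1, 23, 2, 2, 1, 96)]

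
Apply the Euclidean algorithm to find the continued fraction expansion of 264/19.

Run the Euclidean algorithm on 264 and 19; the successive quotients are the partial quotients a_0, a_1, ... (each step inverts the fractional part left over by the previous one):
  264 = 13*19 + 17, so a_0 = 13.
  19 = 1*17 + 2, so a_1 = 1.
  17 = 8*2 + 1, so a_2 = 8.
  2 = 2*1 + 0, so a_3 = 2.
The remainder reaches 0 after 4 divisions, so the expansion has 4 partial quotients, read off in order.

[13; 1, 8, 2]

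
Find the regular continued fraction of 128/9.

Run the Euclidean algorithm on 128 and 9; the successive quotients are the partial quotients a_0, a_1, ... (each step inverts the fractional part left over by the previous one):
  128 = 14*9 + 2, so a_0 = 14.
  9 = 4*2 + 1, so a_1 = 4.
  2 = 2*1 + 0, so a_2 = 2.
The remainder reaches 0 after 3 divisions, so the expansion has 3 partial quotients, read off in order.

[14; 4, 2]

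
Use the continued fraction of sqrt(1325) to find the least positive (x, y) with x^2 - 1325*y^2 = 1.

(x, y) = (66249, 1820)

First expand sqrt(1325) as a continued fraction. With x_i = (sqrt(1325) + m_i)/d_i and (m_0, d_0) = (0, 1): a_0 = floor(sqrt(1325)) = 36, since 36^2 = 1296 <= 1325 < 1369 = 37^2.
Iterate m_{i+1} = d_i*a_i - m_i, d_{i+1} = (1325 - m_{i+1}^2)/d_i, a_{i+1} = floor((a_0 + m_{i+1})/d_{i+1}):
  m_1 = 1*36 - 0 = 36, d_1 = (1325 - 36^2)/1 = 29/1 = 29, a_1 = floor((36 + 36)/29) = 2.
  m_2 = 29*2 - 36 = 22, d_2 = (1325 - 22^2)/29 = 841/29 = 29, a_2 = floor((36 + 22)/29) = 2.
  m_3 = 29*2 - 22 = 36, d_3 = (1325 - 36^2)/29 = 29/29 = 1, a_3 = floor((36 + 36)/1) = 72.
  m_4 = 1*72 - 36 = 36, d_4 = (1325 - 36^2)/1 = 29/1 = 29: (m_4, d_4) = (m_1, d_1) = (36, 29), so from here the quotients repeat a_1, ..., a_3; the period length is 3.
So sqrt(1325) = [36; (2, 2, 72)] with period length k = 3.
k is odd, so (p_{k-1}, q_{k-1}) only solves x^2 - 1325y^2 = -1 and the fundamental solution of x^2 - 1325y^2 = 1 is (p_{2k-1}, q_{2k-1}) = (p_5, q_5); compute convergents through index 5, running through the period twice.
Convergents (p_i = a_i*p_{i-1} + p_{i-2}, q_i = a_i*q_{i-1} + q_{i-2} with p_{-2}=0, p_{-1}=1, q_{-2}=1, q_{-1}=0):
  i=0: a_0=36, p_0 = 36*1 + 0 = 36, q_0 = 36*0 + 1 = 1.
  i=1: a_1=2, p_1 = 2*36 + 1 = 73, q_1 = 2*1 + 0 = 2.
  i=2: a_2=2, p_2 = 2*73 + 36 = 182, q_2 = 2*2 + 1 = 5.
  i=3: a_3=72, p_3 = 72*182 + 73 = 13177, q_3 = 72*5 + 2 = 362.
  i=4: a_4=2, p_4 = 2*13177 + 182 = 26536, q_4 = 2*362 + 5 = 729.
  i=5: a_5=2, p_5 = 2*26536 + 13177 = 66249, q_5 = 2*729 + 362 = 1820.
Indeed p_2^2 - 1325*q_2^2 = 33124 - 33125 = -1, not +1.
Check: 66249^2 - 1325*1820^2 = 4388930001 - 4388930000 = 1, so (x, y) = (66249, 1820) solves the equation, and by the theorem it is the least positive solution.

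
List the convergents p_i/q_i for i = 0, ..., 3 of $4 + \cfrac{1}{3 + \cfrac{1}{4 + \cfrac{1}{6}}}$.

Using the convergent recurrence p_i = a_i*p_{i-1} + p_{i-2}, q_i = a_i*q_{i-1} + q_{i-2} with p_{-2}=0, p_{-1}=1, q_{-2}=1, q_{-1}=0:
  i=0: a_0=4, p_0 = 4*1 + 0 = 4, q_0 = 4*0 + 1 = 1.
  i=1: a_1=3, p_1 = 3*4 + 1 = 13, q_1 = 3*1 + 0 = 3.
  i=2: a_2=4, p_2 = 4*13 + 4 = 56, q_2 = 4*3 + 1 = 13.
  i=3: a_3=6, p_3 = 6*56 + 13 = 349, q_3 = 6*13 + 3 = 81.

4/1, 13/3, 56/13, 349/81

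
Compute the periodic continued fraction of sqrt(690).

[26; (3, 1, 2, 1, 3, 52)]

Write x_i = (sqrt(690) + m_i)/d_i with (m_0, d_0) = (0, 1). a_0 = floor(sqrt(690)) = 26, since 26^2 = 676 <= 690 < 729 = 27^2.
Iterate m_{i+1} = d_i*a_i - m_i, d_{i+1} = (690 - m_{i+1}^2)/d_i, a_{i+1} = floor((a_0 + m_{i+1})/d_{i+1}):
  m_1 = 1*26 - 0 = 26, d_1 = (690 - 26^2)/1 = 14/1 = 14, a_1 = floor((26 + 26)/14) = 3.
  m_2 = 14*3 - 26 = 16, d_2 = (690 - 16^2)/14 = 434/14 = 31, a_2 = floor((26 + 16)/31) = 1.
  m_3 = 31*1 - 16 = 15, d_3 = (690 - 15^2)/31 = 465/31 = 15, a_3 = floor((26 + 15)/15) = 2.
  m_4 = 15*2 - 15 = 15, d_4 = (690 - 15^2)/15 = 465/15 = 31, a_4 = floor((26 + 15)/31) = 1.
  m_5 = 31*1 - 15 = 16, d_5 = (690 - 16^2)/31 = 434/31 = 14, a_5 = floor((26 + 16)/14) = 3.
  m_6 = 14*3 - 16 = 26, d_6 = (690 - 26^2)/14 = 14/14 = 1, a_6 = floor((26 + 26)/1) = 52.
  m_7 = 1*52 - 26 = 26, d_7 = (690 - 26^2)/1 = 14/1 = 14: (m_7, d_7) = (m_1, d_1) = (26, 14), so from here the quotients repeat a_1, ..., a_6; the period length is 6.
Hence the expansion of sqrt(690) is a_0 = 26 followed by the repeating block 3, 1, 2, 1, 3, 52 (period 6).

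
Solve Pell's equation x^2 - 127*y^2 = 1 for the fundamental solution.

First expand sqrt(127) as a continued fraction. With x_i = (sqrt(127) + m_i)/d_i and (m_0, d_0) = (0, 1): a_0 = floor(sqrt(127)) = 11, since 11^2 = 121 <= 127 < 144 = 12^2.
Iterate m_{i+1} = d_i*a_i - m_i, d_{i+1} = (127 - m_{i+1}^2)/d_i, a_{i+1} = floor((a_0 + m_{i+1})/d_{i+1}):
  m_1 = 1*11 - 0 = 11, d_1 = (127 - 11^2)/1 = 6/1 = 6, a_1 = floor((11 + 11)/6) = 3.
  m_2 = 6*3 - 11 = 7, d_2 = (127 - 7^2)/6 = 78/6 = 13, a_2 = floor((11 + 7)/13) = 1.
  m_3 = 13*1 - 7 = 6, d_3 = (127 - 6^2)/13 = 91/13 = 7, a_3 = floor((11 + 6)/7) = 2.
  m_4 = 7*2 - 6 = 8, d_4 = (127 - 8^2)/7 = 63/7 = 9, a_4 = floor((11 + 8)/9) = 2.
  m_5 = 9*2 - 8 = 10, d_5 = (127 - 10^2)/9 = 27/9 = 3, a_5 = floor((11 + 10)/3) = 7.
  m_6 = 3*7 - 10 = 11, d_6 = (127 - 11^2)/3 = 6/3 = 2, a_6 = floor((11 + 11)/2) = 11.
  m_7 = 2*11 - 11 = 11, d_7 = (127 - 11^2)/2 = 6/2 = 3, a_7 = floor((11 + 11)/3) = 7.
  m_8 = 3*7 - 11 = 10, d_8 = (127 - 10^2)/3 = 27/3 = 9, a_8 = floor((11 + 10)/9) = 2.
  m_9 = 9*2 - 10 = 8, d_9 = (127 - 8^2)/9 = 63/9 = 7, a_9 = floor((11 + 8)/7) = 2.
  m_10 = 7*2 - 8 = 6, d_10 = (127 - 6^2)/7 = 91/7 = 13, a_10 = floor((11 + 6)/13) = 1.
  m_11 = 13*1 - 6 = 7, d_11 = (127 - 7^2)/13 = 78/13 = 6, a_11 = floor((11 + 7)/6) = 3.
  m_12 = 6*3 - 7 = 11, d_12 = (127 - 11^2)/6 = 6/6 = 1, a_12 = floor((11 + 11)/1) = 22.
  m_13 = 1*22 - 11 = 11, d_13 = (127 - 11^2)/1 = 6/1 = 6: (m_13, d_13) = (m_1, d_1) = (11, 6), so from here the quotients repeat a_1, ..., a_12; the period length is 12.
So sqrt(127) = [11; (3, 1, 2, 2, 7, 11, 7, 2, 2, 1, 3, 22)] with period length k = 12.
k is even, so the fundamental solution of x^2 - 127y^2 = 1 is (p_{k-1}, q_{k-1}) = (p_11, q_11); compute convergents through index 11.
Convergents (p_i = a_i*p_{i-1} + p_{i-2}, q_i = a_i*q_{i-1} + q_{i-2} with p_{-2}=0, p_{-1}=1, q_{-2}=1, q_{-1}=0):
  i=0: a_0=11, p_0 = 11*1 + 0 = 11, q_0 = 11*0 + 1 = 1.
  i=1: a_1=3, p_1 = 3*11 + 1 = 34, q_1 = 3*1 + 0 = 3.
  i=2: a_2=1, p_2 = 1*34 + 11 = 45, q_2 = 1*3 + 1 = 4.
  i=3: a_3=2, p_3 = 2*45 + 34 = 124, q_3 = 2*4 + 3 = 11.
  i=4: a_4=2, p_4 = 2*124 + 45 = 293, q_4 = 2*11 + 4 = 26.
  i=5: a_5=7, p_5 = 7*293 + 124 = 2175, q_5 = 7*26 + 11 = 193.
  i=6: a_6=11, p_6 = 11*2175 + 293 = 24218, q_6 = 11*193 + 26 = 2149.
  i=7: a_7=7, p_7 = 7*24218 + 2175 = 171701, q_7 = 7*2149 + 193 = 15236.
  i=8: a_8=2, p_8 = 2*171701 + 24218 = 367620, q_8 = 2*15236 + 2149 = 32621.
  i=9: a_9=2, p_9 = 2*367620 + 171701 = 906941, q_9 = 2*32621 + 15236 = 80478.
  i=10: a_10=1, p_10 = 1*906941 + 367620 = 1274561, q_10 = 1*80478 + 32621 = 113099.
  i=11: a_11=3, p_11 = 3*1274561 + 906941 = 4730624, q_11 = 3*113099 + 80478 = 419775.
Check: 4730624^2 - 127*419775^2 = 22378803429376 - 22378803429375 = 1, so (x, y) = (4730624, 419775) solves the equation, and by the theorem it is the least positive solution.

(x, y) = (4730624, 419775)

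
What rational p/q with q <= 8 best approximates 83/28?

3/1

Expand x = 83/28 as a continued fraction with the Euclidean algorithm:
  83 = 2*28 + 27, so a_0 = 2.
  28 = 1*27 + 1, so a_1 = 1.
  27 = 27*1 + 0, so a_2 = 27.
so x = [2; 1, 27].
Convergents (p_i = a_i*p_{i-1} + p_{i-2}, q_i = a_i*q_{i-1} + q_{i-2} with p_{-2}=0, p_{-1}=1, q_{-2}=1, q_{-1}=0), until the denominator exceeds 8:
  i=0: a_0=2, p_0 = 2*1 + 0 = 2, q_0 = 2*0 + 1 = 1.
  i=1: a_1=1, p_1 = 1*2 + 1 = 3, q_1 = 1*1 + 0 = 1.
  i=2: a_2=27, p_2 = 27*3 + 2 = 83, q_2 = 27*1 + 1 = 28.
q_2 = 28 > 8, so the last convergent with denominator <= 8 is p_1/q_1 = 3/1.
The closest fraction with denominator <= 8 is either p_1/q_1 or the intermediate fraction (k*p_1 + p_0)/(k*q_1 + q_0) with the largest k >= 1 whose denominator stays <= 8; these approach x as k grows, and every other convergent or intermediate fraction in range is farther away.
Largest k: floor((8 - q_0)/q_1) = floor((8 - 1)/1) = 7.
That gives (7*3 + 2)/(7*1 + 1) = 23/8.
Compare the errors: |x - 3/1| = |83*1 - 3*28|/(28*1) = 1/28, and |x - 23/8| = |83*8 - 23*28|/(28*8) = 20/224.
Cross-multiplying, 1*224 = 224 < 560 = 20*28, so 1/28 is smaller: the convergent 3/1 is closer to x than 23/8.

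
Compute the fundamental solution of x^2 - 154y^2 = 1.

First expand sqrt(154) as a continued fraction. With x_i = (sqrt(154) + m_i)/d_i and (m_0, d_0) = (0, 1): a_0 = floor(sqrt(154)) = 12, since 12^2 = 144 <= 154 < 169 = 13^2.
Iterate m_{i+1} = d_i*a_i - m_i, d_{i+1} = (154 - m_{i+1}^2)/d_i, a_{i+1} = floor((a_0 + m_{i+1})/d_{i+1}):
  m_1 = 1*12 - 0 = 12, d_1 = (154 - 12^2)/1 = 10/1 = 10, a_1 = floor((12 + 12)/10) = 2.
  m_2 = 10*2 - 12 = 8, d_2 = (154 - 8^2)/10 = 90/10 = 9, a_2 = floor((12 + 8)/9) = 2.
  m_3 = 9*2 - 8 = 10, d_3 = (154 - 10^2)/9 = 54/9 = 6, a_3 = floor((12 + 10)/6) = 3.
  m_4 = 6*3 - 10 = 8, d_4 = (154 - 8^2)/6 = 90/6 = 15, a_4 = floor((12 + 8)/15) = 1.
  m_5 = 15*1 - 8 = 7, d_5 = (154 - 7^2)/15 = 105/15 = 7, a_5 = floor((12 + 7)/7) = 2.
  m_6 = 7*2 - 7 = 7, d_6 = (154 - 7^2)/7 = 105/7 = 15, a_6 = floor((12 + 7)/15) = 1.
  m_7 = 15*1 - 7 = 8, d_7 = (154 - 8^2)/15 = 90/15 = 6, a_7 = floor((12 + 8)/6) = 3.
  m_8 = 6*3 - 8 = 10, d_8 = (154 - 10^2)/6 = 54/6 = 9, a_8 = floor((12 + 10)/9) = 2.
  m_9 = 9*2 - 10 = 8, d_9 = (154 - 8^2)/9 = 90/9 = 10, a_9 = floor((12 + 8)/10) = 2.
  m_10 = 10*2 - 8 = 12, d_10 = (154 - 12^2)/10 = 10/10 = 1, a_10 = floor((12 + 12)/1) = 24.
  m_11 = 1*24 - 12 = 12, d_11 = (154 - 12^2)/1 = 10/1 = 10: (m_11, d_11) = (m_1, d_1) = (12, 10), so from here the quotients repeat a_1, ..., a_10; the period length is 10.
So sqrt(154) = [12; (2, 2, 3, 1, 2, 1, 3, 2, 2, 24)] with period length k = 10.
k is even, so the fundamental solution of x^2 - 154y^2 = 1 is (p_{k-1}, q_{k-1}) = (p_9, q_9); compute convergents through index 9.
Convergents (p_i = a_i*p_{i-1} + p_{i-2}, q_i = a_i*q_{i-1} + q_{i-2} with p_{-2}=0, p_{-1}=1, q_{-2}=1, q_{-1}=0):
  i=0: a_0=12, p_0 = 12*1 + 0 = 12, q_0 = 12*0 + 1 = 1.
  i=1: a_1=2, p_1 = 2*12 + 1 = 25, q_1 = 2*1 + 0 = 2.
  i=2: a_2=2, p_2 = 2*25 + 12 = 62, q_2 = 2*2 + 1 = 5.
  i=3: a_3=3, p_3 = 3*62 + 25 = 211, q_3 = 3*5 + 2 = 17.
  i=4: a_4=1, p_4 = 1*211 + 62 = 273, q_4 = 1*17 + 5 = 22.
  i=5: a_5=2, p_5 = 2*273 + 211 = 757, q_5 = 2*22 + 17 = 61.
  i=6: a_6=1, p_6 = 1*757 + 273 = 1030, q_6 = 1*61 + 22 = 83.
  i=7: a_7=3, p_7 = 3*1030 + 757 = 3847, q_7 = 3*83 + 61 = 310.
  i=8: a_8=2, p_8 = 2*3847 + 1030 = 8724, q_8 = 2*310 + 83 = 703.
  i=9: a_9=2, p_9 = 2*8724 + 3847 = 21295, q_9 = 2*703 + 310 = 1716.
Check: 21295^2 - 154*1716^2 = 453477025 - 453477024 = 1, so (x, y) = (21295, 1716) solves the equation, and by the theorem it is the least positive solution.

(x, y) = (21295, 1716)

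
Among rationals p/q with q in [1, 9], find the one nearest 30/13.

16/7

Expand x = 30/13 as a continued fraction with the Euclidean algorithm:
  30 = 2*13 + 4, so a_0 = 2.
  13 = 3*4 + 1, so a_1 = 3.
  4 = 4*1 + 0, so a_2 = 4.
so x = [2; 3, 4].
Convergents (p_i = a_i*p_{i-1} + p_{i-2}, q_i = a_i*q_{i-1} + q_{i-2} with p_{-2}=0, p_{-1}=1, q_{-2}=1, q_{-1}=0), until the denominator exceeds 9:
  i=0: a_0=2, p_0 = 2*1 + 0 = 2, q_0 = 2*0 + 1 = 1.
  i=1: a_1=3, p_1 = 3*2 + 1 = 7, q_1 = 3*1 + 0 = 3.
  i=2: a_2=4, p_2 = 4*7 + 2 = 30, q_2 = 4*3 + 1 = 13.
q_2 = 13 > 9, so the last convergent with denominator <= 9 is p_1/q_1 = 7/3.
The closest fraction with denominator <= 9 is either p_1/q_1 or the intermediate fraction (k*p_1 + p_0)/(k*q_1 + q_0) with the largest k >= 1 whose denominator stays <= 9; these approach x as k grows, and every other convergent or intermediate fraction in range is farther away.
Largest k: floor((9 - q_0)/q_1) = floor((9 - 1)/3) = 2.
That gives (2*7 + 2)/(2*3 + 1) = 16/7.
Compare the errors: |x - 7/3| = |30*3 - 7*13|/(13*3) = 1/39, and |x - 16/7| = |30*7 - 16*13|/(13*7) = 2/91.
Cross-multiplying, 2*39 = 78 < 91 = 1*91, so 2/91 is smaller: the intermediate fraction 16/7 is closer to x than 7/3.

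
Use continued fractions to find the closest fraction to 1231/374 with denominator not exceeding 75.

79/24

Expand x = 1231/374 as a continued fraction with the Euclidean algorithm:
  1231 = 3*374 + 109, so a_0 = 3.
  374 = 3*109 + 47, so a_1 = 3.
  109 = 2*47 + 15, so a_2 = 2.
  47 = 3*15 + 2, so a_3 = 3.
  15 = 7*2 + 1, so a_4 = 7.
  2 = 2*1 + 0, so a_5 = 2.
so x = [3; 3, 2, 3, 7, 2].
Convergents (p_i = a_i*p_{i-1} + p_{i-2}, q_i = a_i*q_{i-1} + q_{i-2} with p_{-2}=0, p_{-1}=1, q_{-2}=1, q_{-1}=0), until the denominator exceeds 75:
  i=0: a_0=3, p_0 = 3*1 + 0 = 3, q_0 = 3*0 + 1 = 1.
  i=1: a_1=3, p_1 = 3*3 + 1 = 10, q_1 = 3*1 + 0 = 3.
  i=2: a_2=2, p_2 = 2*10 + 3 = 23, q_2 = 2*3 + 1 = 7.
  i=3: a_3=3, p_3 = 3*23 + 10 = 79, q_3 = 3*7 + 3 = 24.
  i=4: a_4=7, p_4 = 7*79 + 23 = 576, q_4 = 7*24 + 7 = 175.
q_4 = 175 > 75, so the last convergent with denominator <= 75 is p_3/q_3 = 79/24.
The closest fraction with denominator <= 75 is either p_3/q_3 or the intermediate fraction (k*p_3 + p_2)/(k*q_3 + q_2) with the largest k >= 1 whose denominator stays <= 75; these approach x as k grows, and every other convergent or intermediate fraction in range is farther away.
Largest k: floor((75 - q_2)/q_3) = floor((75 - 7)/24) = 2.
That gives (2*79 + 23)/(2*24 + 7) = 181/55.
Compare the errors: |x - 79/24| = |1231*24 - 79*374|/(374*24) = 2/8976, and |x - 181/55| = |1231*55 - 181*374|/(374*55) = 11/20570.
Cross-multiplying, 2*20570 = 41140 < 98736 = 11*8976, so 2/8976 is smaller: the convergent 79/24 is closer to x than 181/55.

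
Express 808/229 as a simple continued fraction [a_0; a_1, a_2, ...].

[3; 1, 1, 8, 3, 4]

Run the Euclidean algorithm on 808 and 229; the successive quotients are the partial quotients a_0, a_1, ... (each step inverts the fractional part left over by the previous one):
  808 = 3*229 + 121, so a_0 = 3.
  229 = 1*121 + 108, so a_1 = 1.
  121 = 1*108 + 13, so a_2 = 1.
  108 = 8*13 + 4, so a_3 = 8.
  13 = 3*4 + 1, so a_4 = 3.
  4 = 4*1 + 0, so a_5 = 4.
The remainder reaches 0 after 6 divisions, so the expansion has 6 partial quotients, read off in order.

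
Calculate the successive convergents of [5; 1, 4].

5/1, 6/1, 29/5

Using the convergent recurrence p_i = a_i*p_{i-1} + p_{i-2}, q_i = a_i*q_{i-1} + q_{i-2} with p_{-2}=0, p_{-1}=1, q_{-2}=1, q_{-1}=0:
  i=0: a_0=5, p_0 = 5*1 + 0 = 5, q_0 = 5*0 + 1 = 1.
  i=1: a_1=1, p_1 = 1*5 + 1 = 6, q_1 = 1*1 + 0 = 1.
  i=2: a_2=4, p_2 = 4*6 + 5 = 29, q_2 = 4*1 + 1 = 5.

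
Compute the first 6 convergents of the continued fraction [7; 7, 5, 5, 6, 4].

Using the convergent recurrence p_i = a_i*p_{i-1} + p_{i-2}, q_i = a_i*q_{i-1} + q_{i-2} with p_{-2}=0, p_{-1}=1, q_{-2}=1, q_{-1}=0:
  i=0: a_0=7, p_0 = 7*1 + 0 = 7, q_0 = 7*0 + 1 = 1.
  i=1: a_1=7, p_1 = 7*7 + 1 = 50, q_1 = 7*1 + 0 = 7.
  i=2: a_2=5, p_2 = 5*50 + 7 = 257, q_2 = 5*7 + 1 = 36.
  i=3: a_3=5, p_3 = 5*257 + 50 = 1335, q_3 = 5*36 + 7 = 187.
  i=4: a_4=6, p_4 = 6*1335 + 257 = 8267, q_4 = 6*187 + 36 = 1158.
  i=5: a_5=4, p_5 = 4*8267 + 1335 = 34403, q_5 = 4*1158 + 187 = 4819.

7/1, 50/7, 257/36, 1335/187, 8267/1158, 34403/4819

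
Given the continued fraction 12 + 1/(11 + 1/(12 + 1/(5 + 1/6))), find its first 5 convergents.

Using the convergent recurrence p_i = a_i*p_{i-1} + p_{i-2}, q_i = a_i*q_{i-1} + q_{i-2} with p_{-2}=0, p_{-1}=1, q_{-2}=1, q_{-1}=0:
  i=0: a_0=12, p_0 = 12*1 + 0 = 12, q_0 = 12*0 + 1 = 1.
  i=1: a_1=11, p_1 = 11*12 + 1 = 133, q_1 = 11*1 + 0 = 11.
  i=2: a_2=12, p_2 = 12*133 + 12 = 1608, q_2 = 12*11 + 1 = 133.
  i=3: a_3=5, p_3 = 5*1608 + 133 = 8173, q_3 = 5*133 + 11 = 676.
  i=4: a_4=6, p_4 = 6*8173 + 1608 = 50646, q_4 = 6*676 + 133 = 4189.

12/1, 133/11, 1608/133, 8173/676, 50646/4189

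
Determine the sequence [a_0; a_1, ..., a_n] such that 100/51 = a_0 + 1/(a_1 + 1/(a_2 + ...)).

[1; 1, 24, 2]

Run the Euclidean algorithm on 100 and 51; the successive quotients are the partial quotients a_0, a_1, ... (each step inverts the fractional part left over by the previous one):
  100 = 1*51 + 49, so a_0 = 1.
  51 = 1*49 + 2, so a_1 = 1.
  49 = 24*2 + 1, so a_2 = 24.
  2 = 2*1 + 0, so a_3 = 2.
The remainder reaches 0 after 4 divisions, so the expansion has 4 partial quotients, read off in order.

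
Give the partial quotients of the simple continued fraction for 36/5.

[7; 5]

Run the Euclidean algorithm on 36 and 5; the successive quotients are the partial quotients a_0, a_1, ... (each step inverts the fractional part left over by the previous one):
  36 = 7*5 + 1, so a_0 = 7.
  5 = 5*1 + 0, so a_1 = 5.
The remainder reaches 0 after 2 divisions, so the expansion has 2 partial quotients, read off in order.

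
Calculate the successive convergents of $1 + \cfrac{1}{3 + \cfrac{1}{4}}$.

Using the convergent recurrence p_i = a_i*p_{i-1} + p_{i-2}, q_i = a_i*q_{i-1} + q_{i-2} with p_{-2}=0, p_{-1}=1, q_{-2}=1, q_{-1}=0:
  i=0: a_0=1, p_0 = 1*1 + 0 = 1, q_0 = 1*0 + 1 = 1.
  i=1: a_1=3, p_1 = 3*1 + 1 = 4, q_1 = 3*1 + 0 = 3.
  i=2: a_2=4, p_2 = 4*4 + 1 = 17, q_2 = 4*3 + 1 = 13.

1/1, 4/3, 17/13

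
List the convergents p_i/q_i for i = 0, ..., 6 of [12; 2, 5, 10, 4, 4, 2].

Using the convergent recurrence p_i = a_i*p_{i-1} + p_{i-2}, q_i = a_i*q_{i-1} + q_{i-2} with p_{-2}=0, p_{-1}=1, q_{-2}=1, q_{-1}=0:
  i=0: a_0=12, p_0 = 12*1 + 0 = 12, q_0 = 12*0 + 1 = 1.
  i=1: a_1=2, p_1 = 2*12 + 1 = 25, q_1 = 2*1 + 0 = 2.
  i=2: a_2=5, p_2 = 5*25 + 12 = 137, q_2 = 5*2 + 1 = 11.
  i=3: a_3=10, p_3 = 10*137 + 25 = 1395, q_3 = 10*11 + 2 = 112.
  i=4: a_4=4, p_4 = 4*1395 + 137 = 5717, q_4 = 4*112 + 11 = 459.
  i=5: a_5=4, p_5 = 4*5717 + 1395 = 24263, q_5 = 4*459 + 112 = 1948.
  i=6: a_6=2, p_6 = 2*24263 + 5717 = 54243, q_6 = 2*1948 + 459 = 4355.

12/1, 25/2, 137/11, 1395/112, 5717/459, 24263/1948, 54243/4355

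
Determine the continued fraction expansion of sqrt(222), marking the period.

[14; (1, 8, 1, 28)]

Write x_i = (sqrt(222) + m_i)/d_i with (m_0, d_0) = (0, 1). a_0 = floor(sqrt(222)) = 14, since 14^2 = 196 <= 222 < 225 = 15^2.
Iterate m_{i+1} = d_i*a_i - m_i, d_{i+1} = (222 - m_{i+1}^2)/d_i, a_{i+1} = floor((a_0 + m_{i+1})/d_{i+1}):
  m_1 = 1*14 - 0 = 14, d_1 = (222 - 14^2)/1 = 26/1 = 26, a_1 = floor((14 + 14)/26) = 1.
  m_2 = 26*1 - 14 = 12, d_2 = (222 - 12^2)/26 = 78/26 = 3, a_2 = floor((14 + 12)/3) = 8.
  m_3 = 3*8 - 12 = 12, d_3 = (222 - 12^2)/3 = 78/3 = 26, a_3 = floor((14 + 12)/26) = 1.
  m_4 = 26*1 - 12 = 14, d_4 = (222 - 14^2)/26 = 26/26 = 1, a_4 = floor((14 + 14)/1) = 28.
  m_5 = 1*28 - 14 = 14, d_5 = (222 - 14^2)/1 = 26/1 = 26: (m_5, d_5) = (m_1, d_1) = (14, 26), so from here the quotients repeat a_1, ..., a_4; the period length is 4.
Hence the expansion of sqrt(222) is a_0 = 14 followed by the repeating block 1, 8, 1, 28 (period 4).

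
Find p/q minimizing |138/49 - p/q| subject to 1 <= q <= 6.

14/5

Expand x = 138/49 as a continued fraction with the Euclidean algorithm:
  138 = 2*49 + 40, so a_0 = 2.
  49 = 1*40 + 9, so a_1 = 1.
  40 = 4*9 + 4, so a_2 = 4.
  9 = 2*4 + 1, so a_3 = 2.
  4 = 4*1 + 0, so a_4 = 4.
so x = [2; 1, 4, 2, 4].
Convergents (p_i = a_i*p_{i-1} + p_{i-2}, q_i = a_i*q_{i-1} + q_{i-2} with p_{-2}=0, p_{-1}=1, q_{-2}=1, q_{-1}=0), until the denominator exceeds 6:
  i=0: a_0=2, p_0 = 2*1 + 0 = 2, q_0 = 2*0 + 1 = 1.
  i=1: a_1=1, p_1 = 1*2 + 1 = 3, q_1 = 1*1 + 0 = 1.
  i=2: a_2=4, p_2 = 4*3 + 2 = 14, q_2 = 4*1 + 1 = 5.
  i=3: a_3=2, p_3 = 2*14 + 3 = 31, q_3 = 2*5 + 1 = 11.
q_3 = 11 > 6, so the last convergent with denominator <= 6 is p_2/q_2 = 14/5.
The closest fraction with denominator <= 6 is either p_2/q_2 or the intermediate fraction (k*p_2 + p_1)/(k*q_2 + q_1) with the largest k >= 1 whose denominator stays <= 6; these approach x as k grows, and every other convergent or intermediate fraction in range is farther away.
Largest k: floor((6 - q_1)/q_2) = floor((6 - 1)/5) = 1.
That gives (1*14 + 3)/(1*5 + 1) = 17/6.
Compare the errors: |x - 14/5| = |138*5 - 14*49|/(49*5) = 4/245, and |x - 17/6| = |138*6 - 17*49|/(49*6) = 5/294.
Cross-multiplying, 4*294 = 1176 < 1225 = 5*245, so 4/245 is smaller: the convergent 14/5 is closer to x than 17/6.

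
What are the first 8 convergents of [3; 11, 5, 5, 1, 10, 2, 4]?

Using the convergent recurrence p_i = a_i*p_{i-1} + p_{i-2}, q_i = a_i*q_{i-1} + q_{i-2} with p_{-2}=0, p_{-1}=1, q_{-2}=1, q_{-1}=0:
  i=0: a_0=3, p_0 = 3*1 + 0 = 3, q_0 = 3*0 + 1 = 1.
  i=1: a_1=11, p_1 = 11*3 + 1 = 34, q_1 = 11*1 + 0 = 11.
  i=2: a_2=5, p_2 = 5*34 + 3 = 173, q_2 = 5*11 + 1 = 56.
  i=3: a_3=5, p_3 = 5*173 + 34 = 899, q_3 = 5*56 + 11 = 291.
  i=4: a_4=1, p_4 = 1*899 + 173 = 1072, q_4 = 1*291 + 56 = 347.
  i=5: a_5=10, p_5 = 10*1072 + 899 = 11619, q_5 = 10*347 + 291 = 3761.
  i=6: a_6=2, p_6 = 2*11619 + 1072 = 24310, q_6 = 2*3761 + 347 = 7869.
  i=7: a_7=4, p_7 = 4*24310 + 11619 = 108859, q_7 = 4*7869 + 3761 = 35237.

3/1, 34/11, 173/56, 899/291, 1072/347, 11619/3761, 24310/7869, 108859/35237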